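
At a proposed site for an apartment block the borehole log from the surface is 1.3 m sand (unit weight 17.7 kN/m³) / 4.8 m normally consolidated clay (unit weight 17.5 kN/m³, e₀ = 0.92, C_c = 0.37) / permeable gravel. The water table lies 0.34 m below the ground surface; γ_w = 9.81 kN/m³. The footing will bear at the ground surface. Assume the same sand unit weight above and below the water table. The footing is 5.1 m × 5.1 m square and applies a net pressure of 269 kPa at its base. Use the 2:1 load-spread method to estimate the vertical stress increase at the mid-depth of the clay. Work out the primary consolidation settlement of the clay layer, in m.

S_c ≈ 0.538 m

Mid-depth of clay below the ground surface: z = 1.3 + 4.8/2 = 3.7 m.
Total vertical stress at mid-clay: σ_v = 17.7×1.3 + 17.5×2.4 = 65.01 kPa.
Pore pressure: u = 9.81×(3.7 − 0.34) = 32.962 kPa.
Initial effective stress: σ'_0 = σ_v − u = 65.01 − 32.962 = 32.048 kPa.
Stress increase at mid-clay by the 2:1 spreading method:
Δσ = qBL/((B+z)(L+z)) = 269×5.1×5.1/((5.1+3.7)(5.1+3.7)) = 90.35 kPa
Final effective stress: σ'_f = σ'_0 + Δσ = 32.048 + 90.35 = 122.4 kPa.
Normally consolidated clay, so the full stress increment lies on the virgin compression line:
S_c = C_c·H/(1+e₀)·log₁₀(σ'_f/σ'_0) = 0.37×4.8/(1+0.92)×log₁₀(122.4/32.048)
    = 0.925 × 0.58198 = 0.5383 m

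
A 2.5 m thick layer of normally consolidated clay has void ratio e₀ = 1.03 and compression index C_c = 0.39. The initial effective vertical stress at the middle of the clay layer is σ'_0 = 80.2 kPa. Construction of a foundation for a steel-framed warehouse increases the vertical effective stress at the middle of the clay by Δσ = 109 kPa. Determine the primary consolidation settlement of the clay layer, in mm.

Final effective stress: σ'_f = σ'_0 + Δσ = 80.2 + 109 = 189.2 kPa.
Normally consolidated clay, so the full stress increment lies on the virgin compression line:
S_c = C_c·H/(1+e₀)·log₁₀(σ'_f/σ'_0) = 0.39×2.5/(1+1.03)×log₁₀(189.2/80.2)
    = 0.4803 × 0.37275 = 0.179 m

S_c ≈ 179 mm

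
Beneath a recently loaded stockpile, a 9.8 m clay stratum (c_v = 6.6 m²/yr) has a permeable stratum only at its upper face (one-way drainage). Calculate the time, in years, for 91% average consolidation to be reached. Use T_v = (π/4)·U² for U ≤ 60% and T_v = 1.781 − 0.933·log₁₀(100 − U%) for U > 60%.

t ≈ 13 years

Drainage path length: H_d = H = 9.8 m (single drainage).
U > 60%: T_v = 1.781 − 0.933·log₁₀(100 − 91) = 0.89069.
t = T_v·H_d²/c_v = 0.89069×9.8²/6.6 = 12.96 years.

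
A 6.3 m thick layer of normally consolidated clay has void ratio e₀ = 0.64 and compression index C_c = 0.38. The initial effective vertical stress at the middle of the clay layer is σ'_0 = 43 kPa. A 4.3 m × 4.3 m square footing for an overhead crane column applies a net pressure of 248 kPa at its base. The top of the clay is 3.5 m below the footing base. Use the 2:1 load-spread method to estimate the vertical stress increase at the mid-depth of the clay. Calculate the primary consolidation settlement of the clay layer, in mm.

S_c ≈ 403 mm

Mid-depth of clay below the footing base: z = 3.5 + 6.3/2 = 6.65 m.
Stress increase at mid-clay by the 2:1 spreading method:
Δσ = qBL/((B+z)(L+z)) = 248×4.3×4.3/((4.3+6.65)(4.3+6.65)) = 38.244 kPa
Final effective stress: σ'_f = σ'_0 + Δσ = 43 + 38.244 = 81.244 kPa.
Normally consolidated clay, so the full stress increment lies on the virgin compression line:
S_c = C_c·H/(1+e₀)·log₁₀(σ'_f/σ'_0) = 0.38×6.3/(1+0.64)×log₁₀(81.244/43)
    = 1.4598 × 0.27632 = 0.4034 m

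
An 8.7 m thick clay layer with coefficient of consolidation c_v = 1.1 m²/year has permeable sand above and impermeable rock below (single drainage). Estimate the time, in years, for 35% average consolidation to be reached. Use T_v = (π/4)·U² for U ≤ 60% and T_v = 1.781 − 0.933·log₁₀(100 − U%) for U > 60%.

t ≈ 6.62 years

Drainage path length: H_d = H = 8.7 m (single drainage).
U ≤ 60%: T_v = (π/4)·U² = (π/4)×0.35² = 0.096211.
t = T_v·H_d²/c_v = 0.096211×8.7²/1.1 = 6.62 years.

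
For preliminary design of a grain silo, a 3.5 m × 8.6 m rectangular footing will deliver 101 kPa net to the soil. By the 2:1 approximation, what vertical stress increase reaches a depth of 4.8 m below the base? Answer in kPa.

Δσ_z ≈ 27.3 kPa

By the 2:1 method the load spreads at 1 horizontal : 2 vertical, so at depth z the loaded area has grown by z in each plan dimension:
Δσ = qBL/((B+z)(L+z)) = 101×3.5×8.6/((3.5+4.8)(8.6+4.8)) = 27.334 kPa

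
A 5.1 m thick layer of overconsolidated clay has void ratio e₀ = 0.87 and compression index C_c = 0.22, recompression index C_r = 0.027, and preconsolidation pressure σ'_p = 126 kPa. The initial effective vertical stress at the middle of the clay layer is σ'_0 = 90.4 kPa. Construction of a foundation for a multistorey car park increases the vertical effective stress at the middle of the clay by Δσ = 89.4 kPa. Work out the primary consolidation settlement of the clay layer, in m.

S_c ≈ 0.103 m

Final effective stress: σ'_f = 90.4 + 89.4 = 179.8 kPa.
σ'_f = 179.8 > σ'_p = 126 kPa, so the stress path crosses the preconsolidation pressure — recompression up to σ'_p, then virgin compression beyond:
S_c = H/(1+e₀)·[C_r·log₁₀(σ'_p/σ'_0) + C_c·log₁₀(σ'_f/σ'_p)]
    = 5.1/1.87 × [0.027×log₁₀(126/90.4) + 0.22×log₁₀(179.8/126)]
    = 2.7273 × [0.0038935 + 0.033972] = 0.1033 m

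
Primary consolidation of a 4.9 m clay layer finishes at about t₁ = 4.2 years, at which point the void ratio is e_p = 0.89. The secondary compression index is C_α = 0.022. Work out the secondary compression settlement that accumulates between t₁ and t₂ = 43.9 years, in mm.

Secondary compression: S_s = C_α·H/(1+e_p)·log₁₀(t₂/t₁)
S_s = 0.022×4.9/(1+0.89)×log₁₀(43.9/4.2)
    = 0.05704 × 1.019 = 0.05813 m

S_s ≈ 58.1 mm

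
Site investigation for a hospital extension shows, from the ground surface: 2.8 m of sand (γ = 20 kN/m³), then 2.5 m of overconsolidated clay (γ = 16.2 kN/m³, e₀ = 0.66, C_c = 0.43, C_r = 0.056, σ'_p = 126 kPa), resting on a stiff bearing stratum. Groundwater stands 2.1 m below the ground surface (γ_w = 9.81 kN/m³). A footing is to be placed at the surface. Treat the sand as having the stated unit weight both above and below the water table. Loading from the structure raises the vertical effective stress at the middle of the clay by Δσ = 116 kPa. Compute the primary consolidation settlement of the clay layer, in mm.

Mid-depth of clay below the ground surface: z = 2.8 + 2.5/2 = 4.05 m.
Total vertical stress at mid-clay: σ_v = 20×2.8 + 16.2×1.25 = 76.25 kPa.
Pore pressure: u = 9.81×(4.05 − 2.1) = 19.13 kPa.
Initial effective stress: σ'_0 = σ_v − u = 76.25 − 19.13 = 57.12 kPa.
Final effective stress: σ'_f = 57.12 + 116 = 173.12 kPa.
σ'_f = 173.12 > σ'_p = 126 kPa, so the stress path crosses the preconsolidation pressure — recompression up to σ'_p, then virgin compression beyond:
S_c = H/(1+e₀)·[C_r·log₁₀(σ'_p/σ'_0) + C_c·log₁₀(σ'_f/σ'_p)]
    = 2.5/1.66 × [0.056×log₁₀(126/57.12) + 0.43×log₁₀(173.12/126)]
    = 1.506 × [0.019241 + 0.05933] = 0.1183 m

S_c ≈ 118 mm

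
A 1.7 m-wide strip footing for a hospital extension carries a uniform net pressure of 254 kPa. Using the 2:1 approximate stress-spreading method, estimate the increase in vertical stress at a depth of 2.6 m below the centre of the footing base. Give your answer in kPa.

By the 2:1 method the load spreads at 1 horizontal : 2 vertical, so at depth z the loaded area has grown by z in each plan dimension:
Δσ = qB/(B+z) = 254×1.7/(1.7+2.6) = 100.42 kPa

Δσ_z ≈ 100 kPa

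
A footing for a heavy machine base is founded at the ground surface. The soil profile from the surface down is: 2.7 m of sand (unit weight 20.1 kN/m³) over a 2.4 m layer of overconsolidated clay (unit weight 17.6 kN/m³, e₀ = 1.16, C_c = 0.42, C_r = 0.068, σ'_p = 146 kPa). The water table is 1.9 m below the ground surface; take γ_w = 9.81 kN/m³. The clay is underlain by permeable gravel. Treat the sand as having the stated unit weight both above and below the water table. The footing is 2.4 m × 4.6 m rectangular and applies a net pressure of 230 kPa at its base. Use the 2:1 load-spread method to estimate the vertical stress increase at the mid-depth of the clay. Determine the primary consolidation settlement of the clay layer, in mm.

Mid-depth of clay below the ground surface: z = 2.7 + 2.4/2 = 3.9 m.
Total vertical stress at mid-clay: σ_v = 20.1×2.7 + 17.6×1.2 = 75.39 kPa.
Pore pressure: u = 9.81×(3.9 − 1.9) = 19.62 kPa.
Initial effective stress: σ'_0 = σ_v − u = 75.39 − 19.62 = 55.77 kPa.
Stress increase at mid-clay by the 2:1 spreading method:
Δσ = qBL/((B+z)(L+z)) = 230×2.4×4.6/((2.4+3.9)(4.6+3.9)) = 47.417 kPa
Final effective stress: σ'_f = 55.77 + 47.417 = 103.19 kPa.
σ'_f = 103.19 ≤ σ'_p = 146 kPa, so the clay remains overconsolidated and only the recompression index applies:
S_c = C_r·H/(1+e₀)·log₁₀(σ'_f/σ'_0) = 0.068×2.4/2.16×log₁₀(103.19/55.77)
    = 0.075555 × 0.26724 = 0.02019 m

S_c ≈ 20.2 mm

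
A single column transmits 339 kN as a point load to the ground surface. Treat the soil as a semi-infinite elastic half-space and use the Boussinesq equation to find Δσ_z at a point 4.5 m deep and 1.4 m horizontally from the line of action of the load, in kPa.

Boussinesq vertical stress below a point load on an elastic half-space:
Δσ_z = 3P/(2πz²) · [1 + (r/z)²]^(−5/2)
r/z = 1.4/4.5 = 0.31111; [1+(r/z)²]^(−5/2) = 0.79376.
Δσ_z = 3×339/(2π×4.5²) × 0.79376 = 7.9931 × 0.79376 = 6.345 kPa

Δσ_z ≈ 6.34 kPa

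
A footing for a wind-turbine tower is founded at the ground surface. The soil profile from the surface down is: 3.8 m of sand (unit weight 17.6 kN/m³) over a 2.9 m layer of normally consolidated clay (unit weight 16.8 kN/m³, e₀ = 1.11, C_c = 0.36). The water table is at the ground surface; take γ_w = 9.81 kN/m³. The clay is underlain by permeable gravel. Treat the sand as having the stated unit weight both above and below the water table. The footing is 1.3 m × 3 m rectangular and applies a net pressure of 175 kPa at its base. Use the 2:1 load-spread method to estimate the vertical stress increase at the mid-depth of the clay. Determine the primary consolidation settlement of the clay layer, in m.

S_c ≈ 0.0593 m

Mid-depth of clay below the ground surface: z = 3.8 + 2.9/2 = 5.25 m.
Total vertical stress at mid-clay: σ_v = 17.6×3.8 + 16.8×1.45 = 91.24 kPa.
Pore pressure: u = 9.81×(5.25 − 0) = 51.503 kPa.
Initial effective stress: σ'_0 = σ_v − u = 91.24 − 51.503 = 39.737 kPa.
Stress increase at mid-clay by the 2:1 spreading method:
Δσ = qBL/((B+z)(L+z)) = 175×1.3×3/((1.3+5.25)(3+5.25)) = 12.63 kPa
Final effective stress: σ'_f = σ'_0 + Δσ = 39.737 + 12.63 = 52.367 kPa.
Normally consolidated clay, so the full stress increment lies on the virgin compression line:
S_c = C_c·H/(1+e₀)·log₁₀(σ'_f/σ'_0) = 0.36×2.9/(1+1.11)×log₁₀(52.367/39.737)
    = 0.49479 × 0.11986 = 0.05931 m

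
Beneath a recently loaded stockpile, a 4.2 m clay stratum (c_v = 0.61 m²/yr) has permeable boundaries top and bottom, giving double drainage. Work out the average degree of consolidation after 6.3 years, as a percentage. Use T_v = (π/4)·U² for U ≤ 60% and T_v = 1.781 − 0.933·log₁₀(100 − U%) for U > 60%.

Drainage path length: H_d = H/2 = 2.1 m (double drainage).
T_v = c_v·t/H_d² = 0.61×6.3/2.1² = 0.87143.
T_v = 0.87143 corresponds to the U > 60% branch:
U = 1 − 10^((1.781 − T_v)/0.933)/100 = 0.9056

U ≈ 90.6 %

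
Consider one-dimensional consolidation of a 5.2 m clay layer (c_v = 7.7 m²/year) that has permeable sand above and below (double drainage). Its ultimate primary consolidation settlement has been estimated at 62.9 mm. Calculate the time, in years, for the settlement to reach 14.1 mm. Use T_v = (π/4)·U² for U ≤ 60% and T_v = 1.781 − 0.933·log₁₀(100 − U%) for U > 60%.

t ≈ 0.0346 years

Drainage path length: H_d = H/2 = 2.6 m (double drainage).
U = S(t)/S_ult = 14.1/62.9 = 0.2242.
U ≤ 60%: T_v = (π/4)·U² = (π/4)×0.22417² = 0.039466.
t = T_v·H_d²/c_v = 0.039466×2.6²/7.7 = 0.03465 years.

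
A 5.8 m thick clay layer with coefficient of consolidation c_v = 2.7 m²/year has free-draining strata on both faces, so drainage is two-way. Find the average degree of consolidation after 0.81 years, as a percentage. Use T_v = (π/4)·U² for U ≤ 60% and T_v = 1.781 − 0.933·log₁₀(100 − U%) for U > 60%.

U ≈ 57.5 %

Drainage path length: H_d = H/2 = 2.9 m (double drainage).
T_v = c_v·t/H_d² = 2.7×0.81/2.9² = 0.26005.
T_v = 0.26005 corresponds to the U ≤ 60% branch:
U = √(4T_v/π) = 0.5754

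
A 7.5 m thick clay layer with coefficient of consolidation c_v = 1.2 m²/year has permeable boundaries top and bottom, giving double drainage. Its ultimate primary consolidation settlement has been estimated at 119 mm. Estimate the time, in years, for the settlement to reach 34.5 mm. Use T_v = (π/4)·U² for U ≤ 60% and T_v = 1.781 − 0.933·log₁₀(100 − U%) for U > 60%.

Drainage path length: H_d = H/2 = 3.75 m (double drainage).
U = S(t)/S_ult = 34.5/119 = 0.2899.
U ≤ 60%: T_v = (π/4)·U² = (π/4)×0.28992² = 0.066014.
t = T_v·H_d²/c_v = 0.066014×3.75²/1.2 = 0.7736 years.

t ≈ 0.774 years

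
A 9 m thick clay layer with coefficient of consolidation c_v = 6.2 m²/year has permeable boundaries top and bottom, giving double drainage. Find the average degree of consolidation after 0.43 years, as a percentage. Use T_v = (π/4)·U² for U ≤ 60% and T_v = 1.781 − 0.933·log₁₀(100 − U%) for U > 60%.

U ≈ 40.9 %

Drainage path length: H_d = H/2 = 4.5 m (double drainage).
T_v = c_v·t/H_d² = 6.2×0.43/4.5² = 0.13165.
T_v = 0.13165 corresponds to the U ≤ 60% branch:
U = √(4T_v/π) = 0.4094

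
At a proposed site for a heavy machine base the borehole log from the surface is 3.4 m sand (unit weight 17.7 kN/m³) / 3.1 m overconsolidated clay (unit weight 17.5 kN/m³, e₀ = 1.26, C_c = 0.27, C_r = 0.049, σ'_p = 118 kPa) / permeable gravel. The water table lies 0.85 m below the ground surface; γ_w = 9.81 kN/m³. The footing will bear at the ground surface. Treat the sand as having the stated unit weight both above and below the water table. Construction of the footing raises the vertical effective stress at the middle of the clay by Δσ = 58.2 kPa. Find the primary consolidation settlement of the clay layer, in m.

S_c ≈ 0.0235 m

Mid-depth of clay below the ground surface: z = 3.4 + 3.1/2 = 4.95 m.
Total vertical stress at mid-clay: σ_v = 17.7×3.4 + 17.5×1.55 = 87.305 kPa.
Pore pressure: u = 9.81×(4.95 − 0.85) = 40.221 kPa.
Initial effective stress: σ'_0 = σ_v − u = 87.305 − 40.221 = 47.084 kPa.
Final effective stress: σ'_f = 47.084 + 58.2 = 105.28 kPa.
σ'_f = 105.28 ≤ σ'_p = 118 kPa, so the clay remains overconsolidated and only the recompression index applies:
S_c = C_r·H/(1+e₀)·log₁₀(σ'_f/σ'_0) = 0.049×3.1/2.26×log₁₀(105.28/47.084)
    = 0.067213 × 0.34947 = 0.02349 m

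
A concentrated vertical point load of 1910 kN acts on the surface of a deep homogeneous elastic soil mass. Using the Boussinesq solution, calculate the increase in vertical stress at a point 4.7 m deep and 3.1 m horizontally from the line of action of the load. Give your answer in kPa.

Δσ_z ≈ 16.7 kPa

Boussinesq vertical stress below a point load on an elastic half-space:
Δσ_z = 3P/(2πz²) · [1 + (r/z)²]^(−5/2)
r/z = 3.1/4.7 = 0.65957; [1+(r/z)²]^(−5/2) = 0.40536.
Δσ_z = 3×1910/(2π×4.7²) × 0.40536 = 41.284 × 0.40536 = 16.73 kPa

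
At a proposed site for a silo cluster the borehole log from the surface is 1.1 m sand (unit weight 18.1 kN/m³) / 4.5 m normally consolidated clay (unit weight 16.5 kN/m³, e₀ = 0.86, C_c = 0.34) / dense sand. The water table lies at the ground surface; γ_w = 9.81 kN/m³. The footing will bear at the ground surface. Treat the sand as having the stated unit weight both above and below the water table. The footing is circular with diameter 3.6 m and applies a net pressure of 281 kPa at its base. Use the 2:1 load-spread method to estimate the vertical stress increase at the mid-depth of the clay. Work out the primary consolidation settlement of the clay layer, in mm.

Mid-depth of clay below the ground surface: z = 1.1 + 4.5/2 = 3.35 m.
Total vertical stress at mid-clay: σ_v = 18.1×1.1 + 16.5×2.25 = 57.035 kPa.
Pore pressure: u = 9.81×(3.35 − 0) = 32.864 kPa.
Initial effective stress: σ'_0 = σ_v − u = 57.035 − 32.864 = 24.171 kPa.
Stress increase at mid-clay by the 2:1 spreading method:
Δσ ≈ qD²/(D+z)² = 281×3.6²/(3.6+3.35)² = 75.395 kPa
Final effective stress: σ'_f = σ'_0 + Δσ = 24.171 + 75.395 = 99.566 kPa.
Normally consolidated clay, so the full stress increment lies on the virgin compression line:
S_c = C_c·H/(1+e₀)·log₁₀(σ'_f/σ'_0) = 0.34×4.5/(1+0.86)×log₁₀(99.566/24.171)
    = 0.82258 × 0.61482 = 0.5057 m

S_c ≈ 506 mm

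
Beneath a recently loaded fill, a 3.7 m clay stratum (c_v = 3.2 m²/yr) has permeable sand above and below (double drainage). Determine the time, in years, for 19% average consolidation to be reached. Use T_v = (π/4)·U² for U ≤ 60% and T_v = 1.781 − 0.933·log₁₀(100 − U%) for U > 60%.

Drainage path length: H_d = H/2 = 1.85 m (double drainage).
U ≤ 60%: T_v = (π/4)·U² = (π/4)×0.19² = 0.028353.
t = T_v·H_d²/c_v = 0.028353×1.85²/3.2 = 0.03032 years.

t ≈ 0.0303 years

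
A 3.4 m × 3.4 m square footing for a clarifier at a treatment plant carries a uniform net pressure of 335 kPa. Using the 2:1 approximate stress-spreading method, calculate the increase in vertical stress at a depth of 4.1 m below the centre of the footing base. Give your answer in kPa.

Δσ_z ≈ 68.8 kPa

By the 2:1 method the load spreads at 1 horizontal : 2 vertical, so at depth z the loaded area has grown by z in each plan dimension:
Δσ = qBL/((B+z)(L+z)) = 335×3.4×3.4/((3.4+4.1)(3.4+4.1)) = 68.846 kPa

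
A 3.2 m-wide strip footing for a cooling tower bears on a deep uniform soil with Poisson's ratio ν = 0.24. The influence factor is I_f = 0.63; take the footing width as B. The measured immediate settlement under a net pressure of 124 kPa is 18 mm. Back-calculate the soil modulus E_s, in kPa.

S_e = q·B·(1−ν²)/E_s · I_f  ⇒  E_s = q·B·(1−ν²)·I_f / S_e.
E_s = 124 × 3.2 × 0.9424 × 0.63 / 0.018 = 13090 kPa

E_s ≈ 13100 kPa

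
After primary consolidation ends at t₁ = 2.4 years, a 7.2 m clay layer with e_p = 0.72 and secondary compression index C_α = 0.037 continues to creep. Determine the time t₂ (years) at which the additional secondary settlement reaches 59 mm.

t₂ ≈ 5.77 years

S_s = C_α·H/(1+e_p)·log₁₀(t₂/t₁) ⇒ log₁₀(t₂/t₁) = S_s·(1+e_p)/(C_α·H).
log₁₀(t₂/t₁) = 0.059 × (1+0.72) / (0.037×7.2) = 0.3809
t₂ = t₁ × 10^0.3809 = 2.4 × 2.404 = 5.77 years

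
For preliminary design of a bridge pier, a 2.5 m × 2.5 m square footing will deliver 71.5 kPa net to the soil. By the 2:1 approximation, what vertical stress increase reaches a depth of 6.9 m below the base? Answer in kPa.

By the 2:1 method the load spreads at 1 horizontal : 2 vertical, so at depth z the loaded area has grown by z in each plan dimension:
Δσ = qBL/((B+z)(L+z)) = 71.5×2.5×2.5/((2.5+6.9)(2.5+6.9)) = 5.0574 kPa

Δσ_z ≈ 5.06 kPa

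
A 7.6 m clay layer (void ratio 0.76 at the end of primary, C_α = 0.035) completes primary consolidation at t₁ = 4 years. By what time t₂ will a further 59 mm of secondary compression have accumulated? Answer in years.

S_s = C_α·H/(1+e_p)·log₁₀(t₂/t₁) ⇒ log₁₀(t₂/t₁) = S_s·(1+e_p)/(C_α·H).
log₁₀(t₂/t₁) = 0.059 × (1+0.76) / (0.035×7.6) = 0.3904
t₂ = t₁ × 10^0.3904 = 4 × 2.457 = 9.827 years

t₂ ≈ 9.83 years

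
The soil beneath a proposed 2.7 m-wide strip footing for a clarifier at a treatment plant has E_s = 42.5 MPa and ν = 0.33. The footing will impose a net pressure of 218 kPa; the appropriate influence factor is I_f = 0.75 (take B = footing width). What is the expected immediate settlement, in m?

Immediate (elastic) settlement: S_e = q·B·(1−ν²)/E_s · I_f.
E_s = 42.5 MPa = 42500 kPa.
S_e = 218 × 2.7 × (1 − 0.33²) / 42500 × 0.75
    = 218 × 2.7 × 0.8911 / 42500 × 0.75
    = 0.009256 m

S_e ≈ 0.00926 m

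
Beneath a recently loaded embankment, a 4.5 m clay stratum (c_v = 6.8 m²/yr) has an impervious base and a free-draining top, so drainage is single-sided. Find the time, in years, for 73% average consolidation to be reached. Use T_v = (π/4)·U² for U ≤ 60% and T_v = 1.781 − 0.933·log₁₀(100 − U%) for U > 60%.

Drainage path length: H_d = H = 4.5 m (single drainage).
U > 60%: T_v = 1.781 − 0.933·log₁₀(100 − 73) = 0.44554.
t = T_v·H_d²/c_v = 0.44554×4.5²/6.8 = 1.327 years.

t ≈ 1.33 years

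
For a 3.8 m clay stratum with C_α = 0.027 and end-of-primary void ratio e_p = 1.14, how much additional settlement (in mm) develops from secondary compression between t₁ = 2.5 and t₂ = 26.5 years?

S_s ≈ 49.2 mm

Secondary compression: S_s = C_α·H/(1+e_p)·log₁₀(t₂/t₁)
S_s = 0.027×3.8/(1+1.14)×log₁₀(26.5/2.5)
    = 0.04794 × 1.025 = 0.04916 m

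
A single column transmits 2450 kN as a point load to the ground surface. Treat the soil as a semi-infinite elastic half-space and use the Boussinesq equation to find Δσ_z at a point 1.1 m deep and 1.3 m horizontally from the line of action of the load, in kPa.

Δσ_z ≈ 109 kPa

Boussinesq vertical stress below a point load on an elastic half-space:
Δσ_z = 3P/(2πz²) · [1 + (r/z)²]^(−5/2)
r/z = 1.3/1.1 = 1.1818; [1+(r/z)²]^(−5/2) = 0.11245.
Δσ_z = 3×2450/(2π×1.1²) × 0.11245 = 966.77 × 0.11245 = 108.7 kPa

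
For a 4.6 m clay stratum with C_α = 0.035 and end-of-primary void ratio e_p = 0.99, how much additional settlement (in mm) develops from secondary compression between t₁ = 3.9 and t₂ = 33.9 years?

S_s ≈ 76 mm

Secondary compression: S_s = C_α·H/(1+e_p)·log₁₀(t₂/t₁)
S_s = 0.035×4.6/(1+0.99)×log₁₀(33.9/3.9)
    = 0.0809 × 0.9391 = 0.07598 m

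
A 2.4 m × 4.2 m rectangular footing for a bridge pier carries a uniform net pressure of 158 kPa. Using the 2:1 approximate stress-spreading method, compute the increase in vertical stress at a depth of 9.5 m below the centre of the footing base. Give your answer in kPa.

Δσ_z ≈ 9.77 kPa

By the 2:1 method the load spreads at 1 horizontal : 2 vertical, so at depth z the loaded area has grown by z in each plan dimension:
Δσ = qBL/((B+z)(L+z)) = 158×2.4×4.2/((2.4+9.5)(4.2+9.5)) = 9.769 kPa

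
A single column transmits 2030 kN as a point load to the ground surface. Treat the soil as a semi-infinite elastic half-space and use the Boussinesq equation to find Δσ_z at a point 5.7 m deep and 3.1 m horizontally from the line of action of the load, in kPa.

Δσ_z ≈ 15.6 kPa

Boussinesq vertical stress below a point load on an elastic half-space:
Δσ_z = 3P/(2πz²) · [1 + (r/z)²]^(−5/2)
r/z = 3.1/5.7 = 0.54386; [1+(r/z)²]^(−5/2) = 0.5232.
Δσ_z = 3×2030/(2π×5.7²) × 0.5232 = 29.832 × 0.5232 = 15.61 kPa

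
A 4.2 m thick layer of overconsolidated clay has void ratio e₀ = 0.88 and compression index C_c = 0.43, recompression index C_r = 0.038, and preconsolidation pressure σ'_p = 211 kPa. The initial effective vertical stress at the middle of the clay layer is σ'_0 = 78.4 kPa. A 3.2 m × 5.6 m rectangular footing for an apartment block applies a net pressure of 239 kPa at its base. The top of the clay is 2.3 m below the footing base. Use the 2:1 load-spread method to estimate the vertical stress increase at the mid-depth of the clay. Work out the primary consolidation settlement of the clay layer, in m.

Mid-depth of clay below the footing base: z = 2.3 + 4.2/2 = 4.4 m.
Stress increase at mid-clay by the 2:1 spreading method:
Δσ = qBL/((B+z)(L+z)) = 239×3.2×5.6/((3.2+4.4)(5.6+4.4)) = 56.354 kPa
Final effective stress: σ'_f = 78.4 + 56.354 = 134.75 kPa.
σ'_f = 134.75 ≤ σ'_p = 211 kPa, so the clay remains overconsolidated and only the recompression index applies:
S_c = C_r·H/(1+e₀)·log₁₀(σ'_f/σ'_0) = 0.038×4.2/1.88×log₁₀(134.75/78.4)
    = 0.084892 × 0.23521 = 0.01997 m

S_c ≈ 0.02 m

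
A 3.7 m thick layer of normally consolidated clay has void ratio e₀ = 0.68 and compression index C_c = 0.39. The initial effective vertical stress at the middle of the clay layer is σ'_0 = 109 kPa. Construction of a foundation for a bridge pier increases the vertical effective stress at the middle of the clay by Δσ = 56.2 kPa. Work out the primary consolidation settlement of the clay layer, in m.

Final effective stress: σ'_f = σ'_0 + Δσ = 109 + 56.2 = 165.2 kPa.
Normally consolidated clay, so the full stress increment lies on the virgin compression line:
S_c = C_c·H/(1+e₀)·log₁₀(σ'_f/σ'_0) = 0.39×3.7/(1+0.68)×log₁₀(165.2/109)
    = 0.85893 × 0.18058 = 0.1551 m

S_c ≈ 0.155 m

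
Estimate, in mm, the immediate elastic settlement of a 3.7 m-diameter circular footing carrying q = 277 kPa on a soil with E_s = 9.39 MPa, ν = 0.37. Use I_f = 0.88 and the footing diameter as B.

S_e ≈ 82.9 mm

Immediate (elastic) settlement: S_e = q·B·(1−ν²)/E_s · I_f.
E_s = 9.39 MPa = 9390 kPa.
S_e = 277 × 3.7 × (1 − 0.37²) / 9390 × 0.88
    = 277 × 3.7 × 0.8631 / 9390 × 0.88
    = 0.0829 m = 82.9 mm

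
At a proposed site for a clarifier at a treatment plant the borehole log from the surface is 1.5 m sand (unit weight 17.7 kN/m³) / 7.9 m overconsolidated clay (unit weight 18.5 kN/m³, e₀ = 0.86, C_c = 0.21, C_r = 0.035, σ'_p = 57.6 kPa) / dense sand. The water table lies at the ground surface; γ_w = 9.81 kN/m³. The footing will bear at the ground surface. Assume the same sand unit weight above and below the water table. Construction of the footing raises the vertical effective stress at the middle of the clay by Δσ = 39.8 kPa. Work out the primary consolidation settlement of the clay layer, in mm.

Mid-depth of clay below the ground surface: z = 1.5 + 7.9/2 = 5.45 m.
Total vertical stress at mid-clay: σ_v = 17.7×1.5 + 18.5×3.95 = 99.625 kPa.
Pore pressure: u = 9.81×(5.45 − 0) = 53.465 kPa.
Initial effective stress: σ'_0 = σ_v − u = 99.625 − 53.465 = 46.16 kPa.
Final effective stress: σ'_f = 46.16 + 39.8 = 85.96 kPa.
σ'_f = 85.96 > σ'_p = 57.6 kPa, so the stress path crosses the preconsolidation pressure — recompression up to σ'_p, then virgin compression beyond:
S_c = H/(1+e₀)·[C_r·log₁₀(σ'_p/σ'_0) + C_c·log₁₀(σ'_f/σ'_p)]
    = 7.9/1.86 × [0.035×log₁₀(57.6/46.16) + 0.21×log₁₀(85.96/57.6)]
    = 4.2473 × [0.0033655 + 0.036514] = 0.1694 m

S_c ≈ 169 mm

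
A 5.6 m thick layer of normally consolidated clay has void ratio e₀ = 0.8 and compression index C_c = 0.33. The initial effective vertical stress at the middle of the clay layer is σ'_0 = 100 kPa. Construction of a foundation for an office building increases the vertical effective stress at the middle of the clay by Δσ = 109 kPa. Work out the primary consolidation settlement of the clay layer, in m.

S_c ≈ 0.329 m

Final effective stress: σ'_f = σ'_0 + Δσ = 100 + 109 = 209 kPa.
Normally consolidated clay, so the full stress increment lies on the virgin compression line:
S_c = C_c·H/(1+e₀)·log₁₀(σ'_f/σ'_0) = 0.33×5.6/(1+0.8)×log₁₀(209/100)
    = 1.0267 × 0.32015 = 0.3287 m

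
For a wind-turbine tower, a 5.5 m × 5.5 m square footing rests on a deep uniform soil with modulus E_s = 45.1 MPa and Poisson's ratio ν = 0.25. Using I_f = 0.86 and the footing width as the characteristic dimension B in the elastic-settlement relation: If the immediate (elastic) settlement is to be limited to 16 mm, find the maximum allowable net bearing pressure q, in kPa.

q ≈ 163 kPa

E_s = 45.1 MPa = 45100 kPa.
S_e = q·B·(1−ν²)/E_s · I_f  ⇒  q = S_e·E_s / (B·(1−ν²)·I_f).
q = 0.016 × 45100 / (5.5 × 0.9375 × 0.86) = 162.7 kPa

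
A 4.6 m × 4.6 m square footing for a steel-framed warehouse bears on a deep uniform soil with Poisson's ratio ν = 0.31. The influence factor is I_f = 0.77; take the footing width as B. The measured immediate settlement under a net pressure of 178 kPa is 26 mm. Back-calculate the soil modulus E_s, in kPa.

S_e = q·B·(1−ν²)/E_s · I_f  ⇒  E_s = q·B·(1−ν²)·I_f / S_e.
E_s = 178 × 4.6 × 0.9039 × 0.77 / 0.026 = 21920 kPa

E_s ≈ 21900 kPa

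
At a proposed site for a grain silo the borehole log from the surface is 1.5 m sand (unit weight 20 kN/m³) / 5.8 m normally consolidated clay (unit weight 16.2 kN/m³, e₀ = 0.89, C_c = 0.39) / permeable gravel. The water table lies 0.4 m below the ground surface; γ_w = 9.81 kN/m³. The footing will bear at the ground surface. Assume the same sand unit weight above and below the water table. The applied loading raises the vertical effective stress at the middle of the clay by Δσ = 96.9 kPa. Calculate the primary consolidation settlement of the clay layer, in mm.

S_c ≈ 661 mm

Mid-depth of clay below the ground surface: z = 1.5 + 5.8/2 = 4.4 m.
Total vertical stress at mid-clay: σ_v = 20×1.5 + 16.2×2.9 = 76.98 kPa.
Pore pressure: u = 9.81×(4.4 − 0.4) = 39.24 kPa.
Initial effective stress: σ'_0 = σ_v − u = 76.98 − 39.24 = 37.74 kPa.
Final effective stress: σ'_f = σ'_0 + Δσ = 37.74 + 96.9 = 134.64 kPa.
Normally consolidated clay, so the full stress increment lies on the virgin compression line:
S_c = C_c·H/(1+e₀)·log₁₀(σ'_f/σ'_0) = 0.39×5.8/(1+0.89)×log₁₀(134.64/37.74)
    = 1.1968 × 0.55237 = 0.6611 m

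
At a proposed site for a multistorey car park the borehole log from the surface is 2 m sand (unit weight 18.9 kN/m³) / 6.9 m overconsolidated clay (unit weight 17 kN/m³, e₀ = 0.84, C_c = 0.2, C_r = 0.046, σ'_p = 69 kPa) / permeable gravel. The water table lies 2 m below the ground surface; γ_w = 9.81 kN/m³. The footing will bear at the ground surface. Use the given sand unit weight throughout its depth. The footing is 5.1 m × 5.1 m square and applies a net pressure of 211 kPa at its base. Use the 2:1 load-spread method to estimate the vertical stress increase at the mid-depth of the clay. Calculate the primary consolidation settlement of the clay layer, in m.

S_c ≈ 0.165 m

Mid-depth of clay below the ground surface: z = 2 + 6.9/2 = 5.45 m.
Total vertical stress at mid-clay: σ_v = 18.9×2 + 17×3.45 = 96.45 kPa.
Pore pressure: u = 9.81×(5.45 − 2) = 33.845 kPa.
Initial effective stress: σ'_0 = σ_v − u = 96.45 − 33.845 = 62.605 kPa.
Stress increase at mid-clay by the 2:1 spreading method:
Δσ = qBL/((B+z)(L+z)) = 211×5.1×5.1/((5.1+5.45)(5.1+5.45)) = 49.308 kPa
Final effective stress: σ'_f = 62.605 + 49.308 = 111.91 kPa.
σ'_f = 111.91 > σ'_p = 69 kPa, so the stress path crosses the preconsolidation pressure — recompression up to σ'_p, then virgin compression beyond:
S_c = H/(1+e₀)·[C_r·log₁₀(σ'_p/σ'_0) + C_c·log₁₀(σ'_f/σ'_p)]
    = 6.9/1.84 × [0.046×log₁₀(69/62.605) + 0.2×log₁₀(111.91/69)]
    = 3.75 × [0.001943 + 0.042004] = 0.1648 m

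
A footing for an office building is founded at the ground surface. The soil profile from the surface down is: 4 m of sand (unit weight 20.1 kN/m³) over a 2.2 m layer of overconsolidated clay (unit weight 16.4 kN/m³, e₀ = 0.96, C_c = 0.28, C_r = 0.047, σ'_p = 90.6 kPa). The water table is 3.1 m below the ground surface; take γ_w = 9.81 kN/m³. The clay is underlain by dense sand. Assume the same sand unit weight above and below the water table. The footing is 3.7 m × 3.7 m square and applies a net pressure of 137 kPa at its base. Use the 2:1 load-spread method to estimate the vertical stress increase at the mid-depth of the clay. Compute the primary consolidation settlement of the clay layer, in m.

Mid-depth of clay below the ground surface: z = 4 + 2.2/2 = 5.1 m.
Total vertical stress at mid-clay: σ_v = 20.1×4 + 16.4×1.1 = 98.44 kPa.
Pore pressure: u = 9.81×(5.1 − 3.1) = 19.62 kPa.
Initial effective stress: σ'_0 = σ_v − u = 98.44 − 19.62 = 78.82 kPa.
Stress increase at mid-clay by the 2:1 spreading method:
Δσ = qBL/((B+z)(L+z)) = 137×3.7×3.7/((3.7+5.1)(3.7+5.1)) = 24.219 kPa
Final effective stress: σ'_f = 78.82 + 24.219 = 103.04 kPa.
σ'_f = 103.04 > σ'_p = 90.6 kPa, so the stress path crosses the preconsolidation pressure — recompression up to σ'_p, then virgin compression beyond:
S_c = H/(1+e₀)·[C_r·log₁₀(σ'_p/σ'_0) + C_c·log₁₀(σ'_f/σ'_p)]
    = 2.2/1.96 × [0.047×log₁₀(90.6/78.82) + 0.28×log₁₀(103.04/90.6)]
    = 1.1224 × [0.0028431 + 0.015646] = 0.02075 m

S_c ≈ 0.0208 m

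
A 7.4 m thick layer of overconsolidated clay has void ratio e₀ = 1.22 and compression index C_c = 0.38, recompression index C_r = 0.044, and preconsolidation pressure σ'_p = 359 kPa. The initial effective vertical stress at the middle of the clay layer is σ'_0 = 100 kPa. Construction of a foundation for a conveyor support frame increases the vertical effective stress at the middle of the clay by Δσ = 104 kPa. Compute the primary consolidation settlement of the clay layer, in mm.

S_c ≈ 45.4 mm

Final effective stress: σ'_f = 100 + 104 = 204 kPa.
σ'_f = 204 ≤ σ'_p = 359 kPa, so the clay remains overconsolidated and only the recompression index applies:
S_c = C_r·H/(1+e₀)·log₁₀(σ'_f/σ'_0) = 0.044×7.4/2.22×log₁₀(204/100)
    = 0.14667 × 0.30963 = 0.04541 m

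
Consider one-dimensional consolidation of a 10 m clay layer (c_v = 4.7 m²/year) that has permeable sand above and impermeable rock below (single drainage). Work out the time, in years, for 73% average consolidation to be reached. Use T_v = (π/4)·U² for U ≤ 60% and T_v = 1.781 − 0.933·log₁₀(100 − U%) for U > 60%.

t ≈ 9.48 years

Drainage path length: H_d = H = 10 m (single drainage).
U > 60%: T_v = 1.781 − 0.933·log₁₀(100 − 73) = 0.44554.
t = T_v·H_d²/c_v = 0.44554×10²/4.7 = 9.48 years.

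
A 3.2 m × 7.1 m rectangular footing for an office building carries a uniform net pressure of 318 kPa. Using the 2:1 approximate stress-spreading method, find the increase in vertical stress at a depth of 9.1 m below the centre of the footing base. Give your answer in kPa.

Δσ_z ≈ 36.3 kPa

By the 2:1 method the load spreads at 1 horizontal : 2 vertical, so at depth z the loaded area has grown by z in each plan dimension:
Δσ = qBL/((B+z)(L+z)) = 318×3.2×7.1/((3.2+9.1)(7.1+9.1)) = 36.259 kPa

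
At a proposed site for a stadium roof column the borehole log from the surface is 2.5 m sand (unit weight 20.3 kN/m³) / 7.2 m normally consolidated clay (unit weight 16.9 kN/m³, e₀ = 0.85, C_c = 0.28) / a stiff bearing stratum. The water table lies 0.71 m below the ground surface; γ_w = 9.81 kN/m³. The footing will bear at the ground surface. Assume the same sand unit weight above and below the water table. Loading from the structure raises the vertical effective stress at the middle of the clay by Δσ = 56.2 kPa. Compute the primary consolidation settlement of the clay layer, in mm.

S_c ≈ 318 mm

Mid-depth of clay below the ground surface: z = 2.5 + 7.2/2 = 6.1 m.
Total vertical stress at mid-clay: σ_v = 20.3×2.5 + 16.9×3.6 = 111.59 kPa.
Pore pressure: u = 9.81×(6.1 − 0.71) = 52.876 kPa.
Initial effective stress: σ'_0 = σ_v − u = 111.59 − 52.876 = 58.714 kPa.
Final effective stress: σ'_f = σ'_0 + Δσ = 58.714 + 56.2 = 114.91 kPa.
Normally consolidated clay, so the full stress increment lies on the virgin compression line:
S_c = C_c·H/(1+e₀)·log₁₀(σ'_f/σ'_0) = 0.28×7.2/(1+0.85)×log₁₀(114.91/58.714)
    = 1.0897 × 0.29162 = 0.3178 m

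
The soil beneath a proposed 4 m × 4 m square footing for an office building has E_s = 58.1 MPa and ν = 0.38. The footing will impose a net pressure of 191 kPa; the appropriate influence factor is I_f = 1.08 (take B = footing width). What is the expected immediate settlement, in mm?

S_e ≈ 12.2 mm

Immediate (elastic) settlement: S_e = q·B·(1−ν²)/E_s · I_f.
E_s = 58.1 MPa = 58100 kPa.
S_e = 191 × 4 × (1 − 0.38²) / 58100 × 1.08
    = 191 × 4 × 0.8556 / 58100 × 1.08
    = 0.01215 m = 12.15 mm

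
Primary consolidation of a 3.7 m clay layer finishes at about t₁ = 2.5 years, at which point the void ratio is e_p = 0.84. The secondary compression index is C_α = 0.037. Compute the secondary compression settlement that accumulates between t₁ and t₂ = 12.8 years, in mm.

Secondary compression: S_s = C_α·H/(1+e_p)·log₁₀(t₂/t₁)
S_s = 0.037×3.7/(1+0.84)×log₁₀(12.8/2.5)
    = 0.0744 × 0.7093 = 0.05277 m

S_s ≈ 52.8 mm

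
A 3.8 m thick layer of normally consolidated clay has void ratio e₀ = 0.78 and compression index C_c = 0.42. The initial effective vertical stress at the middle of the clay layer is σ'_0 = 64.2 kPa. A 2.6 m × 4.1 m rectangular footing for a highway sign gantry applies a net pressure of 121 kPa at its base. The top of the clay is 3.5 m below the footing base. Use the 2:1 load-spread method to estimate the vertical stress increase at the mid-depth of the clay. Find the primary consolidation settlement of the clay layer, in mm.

S_c ≈ 91.3 mm

Mid-depth of clay below the footing base: z = 3.5 + 3.8/2 = 5.4 m.
Stress increase at mid-clay by the 2:1 spreading method:
Δσ = qBL/((B+z)(L+z)) = 121×2.6×4.1/((2.6+5.4)(4.1+5.4)) = 16.972 kPa
Final effective stress: σ'_f = σ'_0 + Δσ = 64.2 + 16.972 = 81.172 kPa.
Normally consolidated clay, so the full stress increment lies on the virgin compression line:
S_c = C_c·H/(1+e₀)·log₁₀(σ'_f/σ'_0) = 0.42×3.8/(1+0.78)×log₁₀(81.172/64.2)
    = 0.89663 × 0.10187 = 0.09134 m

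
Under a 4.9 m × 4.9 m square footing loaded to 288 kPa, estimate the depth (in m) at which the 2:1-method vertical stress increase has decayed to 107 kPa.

2:1 spreading — at depth z the loaded area has grown by z in each plan dimension:
qB²/(B+z)² = Δσ_z ⇒ z = B(√(q/Δσ_z) − 1) = 4.9×(√(288/107) − 1) = 3.139 m

z ≈ 3.14 m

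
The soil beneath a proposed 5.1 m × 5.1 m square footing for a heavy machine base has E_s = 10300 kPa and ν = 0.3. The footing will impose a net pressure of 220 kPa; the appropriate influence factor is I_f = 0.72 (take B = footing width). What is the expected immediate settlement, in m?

Immediate (elastic) settlement: S_e = q·B·(1−ν²)/E_s · I_f.
S_e = 220 × 5.1 × (1 − 0.3²) / 10300 × 0.72
    = 220 × 5.1 × 0.91 / 10300 × 0.72
    = 0.07137 m

S_e ≈ 0.0714 m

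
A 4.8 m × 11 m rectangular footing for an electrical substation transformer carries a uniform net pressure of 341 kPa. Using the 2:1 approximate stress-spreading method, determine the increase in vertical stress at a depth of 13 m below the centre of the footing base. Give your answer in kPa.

Δσ_z ≈ 42.1 kPa

By the 2:1 method the load spreads at 1 horizontal : 2 vertical, so at depth z the loaded area has grown by z in each plan dimension:
Δσ = qBL/((B+z)(L+z)) = 341×4.8×11/((4.8+13)(11+13)) = 42.146 kPa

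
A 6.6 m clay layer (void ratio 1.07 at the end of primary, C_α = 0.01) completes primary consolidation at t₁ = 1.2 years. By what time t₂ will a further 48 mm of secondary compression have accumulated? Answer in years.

S_s = C_α·H/(1+e_p)·log₁₀(t₂/t₁) ⇒ log₁₀(t₂/t₁) = S_s·(1+e_p)/(C_α·H).
log₁₀(t₂/t₁) = 0.048 × (1+1.07) / (0.01×6.6) = 1.505
t₂ = t₁ × 10^1.505 = 1.2 × 32.02 = 38.43 years

t₂ ≈ 38.4 years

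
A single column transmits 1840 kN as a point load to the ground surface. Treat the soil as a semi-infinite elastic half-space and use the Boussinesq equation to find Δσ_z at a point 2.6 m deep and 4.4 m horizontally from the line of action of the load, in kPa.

Boussinesq vertical stress below a point load on an elastic half-space:
Δσ_z = 3P/(2πz²) · [1 + (r/z)²]^(−5/2)
r/z = 4.4/2.6 = 1.6923; [1+(r/z)²]^(−5/2) = 0.034075.
Δσ_z = 3×1840/(2π×2.6²) × 0.034075 = 129.96 × 0.034075 = 4.428 kPa

Δσ_z ≈ 4.43 kPa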